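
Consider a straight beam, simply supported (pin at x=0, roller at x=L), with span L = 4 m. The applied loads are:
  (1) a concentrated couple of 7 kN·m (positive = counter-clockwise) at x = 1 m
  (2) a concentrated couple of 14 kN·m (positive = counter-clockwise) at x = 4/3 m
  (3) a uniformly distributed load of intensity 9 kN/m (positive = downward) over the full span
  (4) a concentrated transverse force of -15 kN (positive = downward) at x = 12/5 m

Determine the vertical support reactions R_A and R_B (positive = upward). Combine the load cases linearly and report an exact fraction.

R_A = 69/4 kN, R_B = 15/4 kN

Load 1 — applied couple M₀=7 kN·m at a=1 m (b=L-a=3):
  R_A = M₀/L = 7/4 kN
  R_B = -M₀/L = -7/4 kN
Load 2 — applied couple M₀=14 kN·m at a=4/3 m (b=L-a=8/3):
  R_A = M₀/L = 14/4 = 7/2 kN
  R_B = -M₀/L = -14/4 = -7/2 kN
Load 3 — uniform load w=9 kN/m over full span:
  R_A = wL/2 = 9·4/2 = 18 kN
  R_B = wL/2 = 9·4/2 = 18 kN
Load 4 — point force P=-15 kN at a=12/5 m (b=L-a=8/5):
  R_A = Pb/L = (-15)·(8/5)/4 = -6 kN
  R_B = Pa/L = (-15)·(12/5)/4 = -9 kN
Superposition: R_A = 69/4 kN, R_B = 15/4 kN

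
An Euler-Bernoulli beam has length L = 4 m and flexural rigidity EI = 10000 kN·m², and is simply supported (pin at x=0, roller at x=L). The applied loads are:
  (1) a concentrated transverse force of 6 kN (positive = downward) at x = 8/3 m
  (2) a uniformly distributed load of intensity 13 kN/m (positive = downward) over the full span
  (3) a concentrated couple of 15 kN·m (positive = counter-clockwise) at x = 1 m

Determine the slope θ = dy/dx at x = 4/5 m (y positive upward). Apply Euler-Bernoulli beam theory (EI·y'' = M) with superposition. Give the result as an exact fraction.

Load 1 — point force P=6 kN at a=8/3 m (b=L-a=4/3):
  θ_1 = -Pb(L²-b²-3x²)/(6LEI)  [x≤a] = -6·(4/3)·(4²-(4/3)²-3·(4/5)²)/(6·4·10000) = -173/421875 rad
Load 2 — uniform load w=13 kN/m over full span:
  θ_2 = -w(L³-6Lx²+4x³)/(24EI) = -13·(4³-6·4·(4/5)²+4·(4/5)³)/(24·10000) = -429/156250 rad
Load 3 — applied couple M₀=15 kN·m at a=1 m (b=L-a=3):
  θ_3 = (M₀x²/(2L)+C₁)/EI  [x≤a] with C₁=M₀(3b²-L²)/(6L)=55/8 = (15·(4/5)²/(2·4)+(55/8))/10000 = 323/400000 rad
Superposition: θ = Σ θ_i = -634007/270000000 rad ≈ -0.002348 rad

θ(4/5) = -634007/270000000 rad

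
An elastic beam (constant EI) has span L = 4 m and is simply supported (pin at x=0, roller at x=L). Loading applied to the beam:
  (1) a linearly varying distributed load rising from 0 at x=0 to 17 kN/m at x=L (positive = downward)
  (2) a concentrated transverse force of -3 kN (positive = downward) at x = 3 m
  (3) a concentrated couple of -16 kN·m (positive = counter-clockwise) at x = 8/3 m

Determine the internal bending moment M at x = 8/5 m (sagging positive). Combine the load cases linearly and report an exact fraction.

M(8/5) = 954/125 kN·m

Load 1 — triangular load w₀=17 kN/m (0→w₀ over full span):
  M_1 = w₀Lx/6 - w₀x³/(6L) = 17·4·(8/5)/6 - 17·(8/5)³/(6·4) = 1904/125 kN·m
Load 2 — point force P=-3 kN at a=3 m (b=L-a=1):
  M_2 = Pbx/L  [x≤a] = (-3)·1·(8/5)/4 = -6/5 kN·m
Load 3 — applied couple M₀=-16 kN·m at a=8/3 m (b=L-a=4/3):
  M_3 = M₀x/L  [x≤a] = (-16)·(8/5)/4 = -32/5 kN·m
Superposition: M = Σ M_i = 954/125 kN·m ≈ 7.632000 kN·m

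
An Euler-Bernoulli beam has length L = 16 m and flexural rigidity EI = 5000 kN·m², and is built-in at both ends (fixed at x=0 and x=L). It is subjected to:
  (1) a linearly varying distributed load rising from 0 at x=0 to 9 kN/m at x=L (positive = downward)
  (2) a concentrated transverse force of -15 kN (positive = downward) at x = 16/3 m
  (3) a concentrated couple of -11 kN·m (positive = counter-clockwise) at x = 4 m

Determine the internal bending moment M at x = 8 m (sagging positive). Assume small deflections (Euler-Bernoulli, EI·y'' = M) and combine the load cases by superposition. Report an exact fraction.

M(8) = 449/12 kN·m

Load 1 — triangular load w₀=9 kN/m (0→w₀ over full span):
  M_1 = 3w₀Lx/20 - w₀L²/30 - w₀x³/(6L) = 3·9·16·8/20 - 9·16²/30 - 9·8³/(6·16) = 48 kN·m
Load 2 — point force P=-15 kN at a=16/3 m (b=L-a=32/3):
  M_2 = Pa²(a+3b)(L-x)/L³ - Pa²b/L²  [x>a] = (-15)·(16/3)²·((16/3)+3·(32/3))·(16-8)/16³ - (-15)·(16/3)²·(32/3)/16² = -40/3 kN·m
Load 3 — applied couple M₀=-11 kN·m at a=4 m (b=L-a=12):
  M_3 = R_Ax - M_A - M₀  [x>a] with R_A=-99/128, M_A=33/16 = (-99/128)·8 - (33/16) - (-11) = 11/4 kN·m
Superposition: M = Σ M_i = 449/12 kN·m ≈ 37.416667 kN·m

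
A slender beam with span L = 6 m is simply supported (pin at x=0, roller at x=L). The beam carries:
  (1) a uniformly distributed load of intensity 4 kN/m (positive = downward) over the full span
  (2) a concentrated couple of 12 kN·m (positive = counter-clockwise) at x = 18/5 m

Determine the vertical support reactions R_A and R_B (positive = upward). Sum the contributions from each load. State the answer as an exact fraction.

R_A = 14 kN, R_B = 10 kN

Load 1 — uniform load w=4 kN/m over full span:
  R_A = wL/2 = 4·6/2 = 12 kN
  R_B = wL/2 = 4·6/2 = 12 kN
Load 2 — applied couple M₀=12 kN·m at a=18/5 m (b=L-a=12/5):
  R_A = M₀/L = 12/6 = 2 kN
  R_B = -M₀/L = -12/6 = -2 kN
Superposition: R_A = 14 kN, R_B = 10 kN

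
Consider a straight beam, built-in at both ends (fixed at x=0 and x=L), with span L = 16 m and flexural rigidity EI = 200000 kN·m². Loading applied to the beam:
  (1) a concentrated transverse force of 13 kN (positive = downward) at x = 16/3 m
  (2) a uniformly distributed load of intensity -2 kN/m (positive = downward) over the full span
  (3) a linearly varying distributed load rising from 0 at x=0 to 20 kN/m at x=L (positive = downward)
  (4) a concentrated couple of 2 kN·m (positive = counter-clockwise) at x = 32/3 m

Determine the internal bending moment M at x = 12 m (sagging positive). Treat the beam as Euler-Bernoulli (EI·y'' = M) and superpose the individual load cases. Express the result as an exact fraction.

Load 1 — point force P=13 kN at a=16/3 m (b=L-a=32/3):
  M_1 = Pa²(a+3b)(L-x)/L³ - Pa²b/L²  [x>a] = 13·(16/3)²·((16/3)+3·(32/3))·(16-12)/16³ - 13·(16/3)²·(32/3)/16² = -52/27 kN·m
Load 2 — uniform load w=-2 kN/m over full span:
  M_2 = wLx/2 - wL²/12 - wx²/2 = (-2)·16·12/2 - (-2)·16²/12 - (-2)·12²/2 = -16/3 kN·m
Load 3 — triangular load w₀=20 kN/m (0→w₀ over full span):
  M_3 = 3w₀Lx/20 - w₀L²/30 - w₀x³/(6L) = 3·20·16·12/20 - 20·16²/30 - 20·12³/(6·16) = 136/3 kN·m
Load 4 — applied couple M₀=2 kN·m at a=32/3 m (b=L-a=16/3):
  M_4 = R_Ax - M_A - M₀  [x>a] with R_A=1/6, M_A=2/3 = (1/6)·12 - (2/3) - 2 = -2/3 kN·m
Superposition: M = Σ M_i = 1010/27 kN·m ≈ 37.407407 kN·m

M(12) = 1010/27 kN·m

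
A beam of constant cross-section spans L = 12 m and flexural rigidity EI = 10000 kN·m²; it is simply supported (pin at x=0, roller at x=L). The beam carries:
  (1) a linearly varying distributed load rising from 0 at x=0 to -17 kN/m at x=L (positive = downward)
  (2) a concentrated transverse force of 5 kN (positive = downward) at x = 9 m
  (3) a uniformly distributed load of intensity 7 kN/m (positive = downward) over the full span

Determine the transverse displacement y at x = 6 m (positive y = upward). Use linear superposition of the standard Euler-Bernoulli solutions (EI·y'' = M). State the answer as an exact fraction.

Load 1 — triangular load w₀=-17 kN/m (0→w₀ over full span):
  y_1 = -w₀x(7L⁴-10L²x²+3x⁴)/(360LEI) = -(-17)·6·(7·12⁴-10·12²·6²+3·6⁴)/(360·12·10000) = 459/2000 m
Load 2 — point force P=5 kN at a=9 m (b=L-a=3):
  y_2 = -Pbx(L²-b²-x²)/(6LEI)  [x≤a] = -5·3·6·(12²-3²-6²)/(6·12·10000) = -99/8000 m
Load 3 — uniform load w=7 kN/m over full span:
  y_3 = -wx(L³-2Lx²+x³)/(24EI) = -7·6·(12³-2·12·6²+6³)/(24·10000) = -189/1000 m
Superposition: y = Σ y_i = 9/320 m ≈ 0.028125 m

y(6) = 9/320 m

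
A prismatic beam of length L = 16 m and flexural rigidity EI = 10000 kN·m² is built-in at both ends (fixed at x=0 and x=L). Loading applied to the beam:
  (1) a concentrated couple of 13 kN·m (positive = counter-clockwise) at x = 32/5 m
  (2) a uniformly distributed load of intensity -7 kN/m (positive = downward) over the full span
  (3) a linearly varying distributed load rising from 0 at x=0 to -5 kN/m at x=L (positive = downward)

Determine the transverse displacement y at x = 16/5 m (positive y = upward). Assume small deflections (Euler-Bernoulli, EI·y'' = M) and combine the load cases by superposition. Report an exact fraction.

Load 1 — applied couple M₀=13 kN·m at a=32/5 m (b=L-a=48/5):
  y_1 = (R_Ax³/6 - M_Ax²/2)/EI  [x≤a] with R_A=117/100, M_A=39/25 = ((117/100)·(16/5)³/6 - (39/25)·(16/5)²/2)/10000 = -312/1953125 m
Load 2 — uniform load w=-7 kN/m over full span:
  y_2 = -wx²(L-x)²/(24EI) = -(-7)·(16/5)²·(16-(16/5))²/(24·10000) = 57344/1171875 m
Load 3 — triangular load w₀=-5 kN/m (0→w₀ over full span):
  y_3 = -w₀x²(L-x)²(x+2L)/(120LEI) = -(-5)·(16/5)²·(16-(16/5))²·((16/5)+2·16)/(120·16·10000) = 90112/5859375 m
Superposition: y = Σ y_i = 375896/5859375 m ≈ 0.064153 m

y(16/5) = 375896/5859375 m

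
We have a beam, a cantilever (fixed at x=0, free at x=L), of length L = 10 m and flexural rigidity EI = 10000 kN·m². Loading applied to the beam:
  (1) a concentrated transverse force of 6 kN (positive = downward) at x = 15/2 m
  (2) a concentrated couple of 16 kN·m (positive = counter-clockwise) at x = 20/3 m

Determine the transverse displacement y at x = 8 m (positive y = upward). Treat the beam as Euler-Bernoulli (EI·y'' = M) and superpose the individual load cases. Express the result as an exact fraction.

y(8) = -6197/144000 m

Load 1 — point force P=6 kN at a=15/2 m (b=L-a=5/2):
  y_1 = -Pa²(3x-a)/(6EI)  [x>a] = -6·(15/2)²·(3·8-(15/2))/(6·10000) = -297/3200 m
Load 2 — applied couple M₀=16 kN·m at a=20/3 m (b=L-a=10/3):
  y_2 = M₀a(2x-a)/(2EI)  [x>a] = 16·(20/3)·(2·8-(20/3))/(2·10000) = 56/1125 m
Superposition: y = Σ y_i = -6197/144000 m ≈ -0.043035 m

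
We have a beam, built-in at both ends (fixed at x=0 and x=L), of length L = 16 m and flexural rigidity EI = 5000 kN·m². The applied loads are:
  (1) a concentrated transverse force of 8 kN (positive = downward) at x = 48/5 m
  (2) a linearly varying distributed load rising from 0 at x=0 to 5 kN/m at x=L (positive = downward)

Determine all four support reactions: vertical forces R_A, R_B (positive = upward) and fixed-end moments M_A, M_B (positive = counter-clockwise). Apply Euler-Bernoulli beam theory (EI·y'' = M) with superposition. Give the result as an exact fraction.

R_A = 1852/125 kN, M_A = 20608/375 kN·m, R_B = 4148/125 kN, M_B = -10304/125 kN·m

Load 1 — point force P=8 kN at a=48/5 m (b=L-a=32/5):
  R_A = Pb²(3a+b)/L³ = 8·(32/5)²·(3·(48/5)+(32/5))/16³ = 352/125 kN
  M_A = Pab²/L² = 8·(48/5)·(32/5)²/16² = 1536/125 kN·m
  R_B = Pa²(a+3b)/L³ = 8·(48/5)²·((48/5)+3·(32/5))/16³ = 648/125 kN
  M_B = -Pa²b/L² = -8·(48/5)²·(32/5)/16² = -2304/125 kN·m
Load 2 — triangular load w₀=5 kN/m (0→w₀ over full span):
  R_A = 3w₀L/20 = 3·5·16/20 = 12 kN
  M_A = w₀L²/30 = 5·16²/30 = 128/3 kN·m
  R_B = 7w₀L/20 = 7·5·16/20 = 28 kN
  M_B = -w₀L²/20 = -5·16²/20 = -64 kN·m
Superposition: R_A = 1852/125 kN, M_A = 20608/375 kN·m, R_B = 4148/125 kN, M_B = -10304/125 kN·m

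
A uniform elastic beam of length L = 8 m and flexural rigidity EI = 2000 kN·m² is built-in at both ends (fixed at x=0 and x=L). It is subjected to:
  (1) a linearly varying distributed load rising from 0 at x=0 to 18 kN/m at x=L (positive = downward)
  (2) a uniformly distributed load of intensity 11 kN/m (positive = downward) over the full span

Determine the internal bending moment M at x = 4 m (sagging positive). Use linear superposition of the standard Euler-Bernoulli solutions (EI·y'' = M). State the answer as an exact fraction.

Load 1 — triangular load w₀=18 kN/m (0→w₀ over full span):
  M_1 = 3w₀Lx/20 - w₀L²/30 - w₀x³/(6L) = 3·18·8·4/20 - 18·8²/30 - 18·4³/(6·8) = 24 kN·m
Load 2 — uniform load w=11 kN/m over full span:
  M_2 = wLx/2 - wL²/12 - wx²/2 = 11·8·4/2 - 11·8²/12 - 11·4²/2 = 88/3 kN·m
Superposition: M = Σ M_i = 160/3 kN·m ≈ 53.333333 kN·m

M(4) = 160/3 kN·m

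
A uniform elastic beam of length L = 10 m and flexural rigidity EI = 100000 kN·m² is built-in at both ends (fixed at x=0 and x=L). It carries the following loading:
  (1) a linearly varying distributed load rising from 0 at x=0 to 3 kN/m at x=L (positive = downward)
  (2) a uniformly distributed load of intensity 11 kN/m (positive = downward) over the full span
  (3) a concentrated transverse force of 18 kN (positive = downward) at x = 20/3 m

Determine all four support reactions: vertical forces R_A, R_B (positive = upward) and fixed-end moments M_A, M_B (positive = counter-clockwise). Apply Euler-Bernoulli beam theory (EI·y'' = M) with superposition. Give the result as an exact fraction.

R_A = 385/6 kN, M_A = 115 kN·m, R_B = 473/6 kN, M_B = -400/3 kN·m

Load 1 — triangular load w₀=3 kN/m (0→w₀ over full span):
  R_A = 3w₀L/20 = 3·3·10/20 = 9/2 kN
  M_A = w₀L²/30 = 3·10²/30 = 10 kN·m
  R_B = 7w₀L/20 = 7·3·10/20 = 21/2 kN
  M_B = -w₀L²/20 = -3·10²/20 = -15 kN·m
Load 2 — uniform load w=11 kN/m over full span:
  R_A = wL/2 = 11·10/2 = 55 kN
  M_A = wL²/12 = 11·10²/12 = 275/3 kN·m
  R_B = wL/2 = 11·10/2 = 55 kN
  M_B = -wL²/12 = -11·10²/12 = -275/3 kN·m
Load 3 — point force P=18 kN at a=20/3 m (b=L-a=10/3):
  R_A = Pb²(3a+b)/L³ = 18·(10/3)²·(3·(20/3)+(10/3))/10³ = 14/3 kN
  M_A = Pab²/L² = 18·(20/3)·(10/3)²/10² = 40/3 kN·m
  R_B = Pa²(a+3b)/L³ = 18·(20/3)²·((20/3)+3·(10/3))/10³ = 40/3 kN
  M_B = -Pa²b/L² = -18·(20/3)²·(10/3)/10² = -80/3 kN·m
Superposition: R_A = 385/6 kN, M_A = 115 kN·m, R_B = 473/6 kN, M_B = -400/3 kN·m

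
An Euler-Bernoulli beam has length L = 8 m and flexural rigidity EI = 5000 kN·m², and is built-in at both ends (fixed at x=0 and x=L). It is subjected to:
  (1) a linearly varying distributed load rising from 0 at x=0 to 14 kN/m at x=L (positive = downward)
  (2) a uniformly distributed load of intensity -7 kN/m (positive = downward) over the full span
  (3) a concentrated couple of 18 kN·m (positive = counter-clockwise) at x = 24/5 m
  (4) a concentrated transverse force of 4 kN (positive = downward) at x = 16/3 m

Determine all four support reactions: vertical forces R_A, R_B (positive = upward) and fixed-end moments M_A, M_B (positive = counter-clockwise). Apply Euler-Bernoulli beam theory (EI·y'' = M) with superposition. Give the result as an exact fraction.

Load 1 — triangular load w₀=14 kN/m (0→w₀ over full span):
  R_A = 3w₀L/20 = 3·14·8/20 = 84/5 kN
  M_A = w₀L²/30 = 14·8²/30 = 448/15 kN·m
  R_B = 7w₀L/20 = 7·14·8/20 = 196/5 kN
  M_B = -w₀L²/20 = -14·8²/20 = -224/5 kN·m
Load 2 — uniform load w=-7 kN/m over full span:
  R_A = wL/2 = (-7)·8/2 = -28 kN
  M_A = wL²/12 = (-7)·8²/12 = -112/3 kN·m
  R_B = wL/2 = (-7)·8/2 = -28 kN
  M_B = -wL²/12 = -(-7)·8²/12 = 112/3 kN·m
Load 3 — applied couple M₀=18 kN·m at a=24/5 m (b=L-a=16/5):
  R_A = 6M₀ab/L³ = 6·18·(24/5)·(16/5)/8³ = 81/25 kN
  M_A = M₀b(2a-b)/L² = 18·(16/5)·(2·(24/5)-(16/5))/8² = 144/25 kN·m
  R_B = -6M₀ab/L³ = -6·18·(24/5)·(16/5)/8³ = -81/25 kN
  M_B = M₀a(2b-a)/L² = 18·(24/5)·(2·(16/5)-(24/5))/8² = 54/25 kN·m
Load 4 — point force P=4 kN at a=16/3 m (b=L-a=8/3):
  R_A = Pb²(3a+b)/L³ = 4·(8/3)²·(3·(16/3)+(8/3))/8³ = 28/27 kN
  M_A = Pab²/L² = 4·(16/3)·(8/3)²/8² = 64/27 kN·m
  R_B = Pa²(a+3b)/L³ = 4·(16/3)²·((16/3)+3·(8/3))/8³ = 80/27 kN
  M_B = -Pa²b/L² = -4·(16/3)²·(8/3)/8² = -128/27 kN·m
Superposition: R_A = -4673/675 kN, M_A = 448/675 kN·m, R_B = 7373/675 kN, M_B = -6782/675 kN·m

R_A = -4673/675 kN, M_A = 448/675 kN·m, R_B = 7373/675 kN, M_B = -6782/675 kN·m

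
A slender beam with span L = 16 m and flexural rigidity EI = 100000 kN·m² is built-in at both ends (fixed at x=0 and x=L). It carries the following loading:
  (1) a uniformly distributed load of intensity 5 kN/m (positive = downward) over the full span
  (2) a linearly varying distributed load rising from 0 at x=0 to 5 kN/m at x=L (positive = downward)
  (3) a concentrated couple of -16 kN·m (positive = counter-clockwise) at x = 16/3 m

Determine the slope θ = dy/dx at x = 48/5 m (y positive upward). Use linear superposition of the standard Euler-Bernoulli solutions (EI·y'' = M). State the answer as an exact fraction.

Load 1 — uniform load w=5 kN/m over full span:
  θ_1 = -wx(L-x)(L-2x)/(12EI) = -5·(48/5)·(16-(48/5))·(16-2·(48/5))/(12·100000) = 64/78125 rad
Load 2 — triangular load w₀=5 kN/m (0→w₀ over full span):
  θ_2 = -w₀(2x(L-x)(L-2x)(x+2L)+x²(L-x)²)/(120LEI) = -5·(2·(48/5)·(16-(48/5))·(16-2·(48/5))·((48/5)+2·16)+(48/5)²·(16-(48/5))²)/(120·16·100000) = 128/390625 rad
Load 3 — applied couple M₀=-16 kN·m at a=16/3 m (b=L-a=32/3):
  θ_3 = (R_Ax²/2 - M_Ax - M₀(x-a))/EI  [x>a] with R_A=-4/3, M_A=0 = ((-4/3)·(48/5)²/2 - 0·(48/5) - (-16)·((48/5)-(16/3)))/100000 = 16/234375 rad
Superposition: θ = Σ θ_i = 1424/1171875 rad ≈ 0.001215 rad

θ(48/5) = 1424/1171875 rad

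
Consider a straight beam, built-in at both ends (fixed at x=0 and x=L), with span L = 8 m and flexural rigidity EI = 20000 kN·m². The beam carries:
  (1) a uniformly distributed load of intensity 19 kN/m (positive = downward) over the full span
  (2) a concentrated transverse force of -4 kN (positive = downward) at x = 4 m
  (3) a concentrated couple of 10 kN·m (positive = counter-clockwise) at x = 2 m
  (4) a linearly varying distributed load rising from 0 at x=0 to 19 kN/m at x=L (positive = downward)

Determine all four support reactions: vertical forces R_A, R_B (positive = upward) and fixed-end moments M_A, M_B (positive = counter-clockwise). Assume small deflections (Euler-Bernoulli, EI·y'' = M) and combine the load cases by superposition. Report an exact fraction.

R_A = 15713/160 kN, M_A = 16319/120 kN·m, R_B = 20127/160 kN, M_B = -18601/120 kN·m

Load 1 — uniform load w=19 kN/m over full span:
  R_A = wL/2 = 19·8/2 = 76 kN
  M_A = wL²/12 = 19·8²/12 = 304/3 kN·m
  R_B = wL/2 = 19·8/2 = 76 kN
  M_B = -wL²/12 = -19·8²/12 = -304/3 kN·m
Load 2 — point force P=-4 kN at a=4 m (b=L-a=4):
  R_A = Pb²(3a+b)/L³ = (-4)·4²·(3·4+4)/8³ = -2 kN
  M_A = Pab²/L² = (-4)·4·4²/8² = -4 kN·m
  R_B = Pa²(a+3b)/L³ = (-4)·4²·(4+3·4)/8³ = -2 kN
  M_B = -Pa²b/L² = -(-4)·4²·4/8² = 4 kN·m
Load 3 — applied couple M₀=10 kN·m at a=2 m (b=L-a=6):
  R_A = 6M₀ab/L³ = 6·10·2·6/8³ = 45/32 kN
  M_A = M₀b(2a-b)/L² = 10·6·(2·2-6)/8² = -15/8 kN·m
  R_B = -6M₀ab/L³ = -6·10·2·6/8³ = -45/32 kN
  M_B = M₀a(2b-a)/L² = 10·2·(2·6-2)/8² = 25/8 kN·m
Load 4 — triangular load w₀=19 kN/m (0→w₀ over full span):
  R_A = 3w₀L/20 = 3·19·8/20 = 114/5 kN
  M_A = w₀L²/30 = 19·8²/30 = 608/15 kN·m
  R_B = 7w₀L/20 = 7·19·8/20 = 266/5 kN
  M_B = -w₀L²/20 = -19·8²/20 = -304/5 kN·m
Superposition: R_A = 15713/160 kN, M_A = 16319/120 kN·m, R_B = 20127/160 kN, M_B = -18601/120 kN·m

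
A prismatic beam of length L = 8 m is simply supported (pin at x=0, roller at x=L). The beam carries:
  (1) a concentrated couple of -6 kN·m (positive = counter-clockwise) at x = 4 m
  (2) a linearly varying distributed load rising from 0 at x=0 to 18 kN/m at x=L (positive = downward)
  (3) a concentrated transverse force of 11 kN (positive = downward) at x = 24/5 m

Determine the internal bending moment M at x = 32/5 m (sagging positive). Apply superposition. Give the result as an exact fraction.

Load 1 — applied couple M₀=-6 kN·m at a=4 m (b=L-a=4):
  M_1 = M₀x/L - M₀  [x>a] = (-6)·(32/5)/8 - (-6) = 6/5 kN·m
Load 2 — triangular load w₀=18 kN/m (0→w₀ over full span):
  M_2 = w₀Lx/6 - w₀x³/(6L) = 18·8·(32/5)/6 - 18·(32/5)³/(6·8) = 6912/125 kN·m
Load 3 — point force P=11 kN at a=24/5 m (b=L-a=16/5):
  M_3 = Pa(L-x)/L  [x>a] = 11·(24/5)·(8-(32/5))/8 = 264/25 kN·m
Superposition: M = Σ M_i = 8382/125 kN·m ≈ 67.056000 kN·m

M(32/5) = 8382/125 kN·m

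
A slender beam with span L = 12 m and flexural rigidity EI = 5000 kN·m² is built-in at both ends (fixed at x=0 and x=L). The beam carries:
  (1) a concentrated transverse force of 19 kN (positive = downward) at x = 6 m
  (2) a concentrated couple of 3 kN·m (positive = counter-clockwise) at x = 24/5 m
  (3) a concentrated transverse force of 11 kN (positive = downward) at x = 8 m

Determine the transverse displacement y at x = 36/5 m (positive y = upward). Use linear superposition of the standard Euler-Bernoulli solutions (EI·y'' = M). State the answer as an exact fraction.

y(36/5) = -87822/1953125 m

Load 1 — point force P=19 kN at a=6 m (b=L-a=6):
  y_1 = -Pa²(L-x)²(3bL-(3b+a)(L-x))/(6L³EI)  [x>a] = -19·6²·(12-(36/5))²·(3·6·12-(3·6+6)·(12-(36/5)))/(6·12³·5000) = -2394/78125 m
Load 2 — applied couple M₀=3 kN·m at a=24/5 m (b=L-a=36/5):
  y_2 = (R_Ax³/6 - M_Ax²/2 - M₀(x-a)²/2)/EI  [x>a] with R_A=9/25, M_A=9/25 = ((9/25)·(36/5)³/6 - (9/25)·(36/5)²/2 - 3·((36/5)-(24/5))²/2)/5000 = 1728/1953125 m
Load 3 — point force P=11 kN at a=8 m (b=L-a=4):
  y_3 = -Pb²x²(3aL-(3a+b)x)/(6L³EI)  [x≤a] = -11·4²·(36/5)²·(3·8·12-(3·8+4)·(36/5))/(6·12³·5000) = -1188/78125 m
Superposition: y = Σ y_i = -87822/1953125 m ≈ -0.044965 m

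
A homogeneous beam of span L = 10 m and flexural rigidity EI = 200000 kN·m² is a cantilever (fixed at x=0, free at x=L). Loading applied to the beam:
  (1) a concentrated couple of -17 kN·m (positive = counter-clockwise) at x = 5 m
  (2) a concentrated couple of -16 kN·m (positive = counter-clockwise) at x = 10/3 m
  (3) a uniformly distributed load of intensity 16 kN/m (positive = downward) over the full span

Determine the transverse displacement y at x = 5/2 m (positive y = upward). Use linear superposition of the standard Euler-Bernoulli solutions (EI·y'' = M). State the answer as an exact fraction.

y(5/2) = -177/16000 m

Load 1 — applied couple M₀=-17 kN·m at a=5 m (b=L-a=5):
  y_1 = M₀x²/(2EI)  [x≤a] = (-17)·(5/2)²/(2·200000) = -17/64000 m
Load 2 — applied couple M₀=-16 kN·m at a=10/3 m (b=L-a=20/3):
  y_2 = M₀x²/(2EI)  [x≤a] = (-16)·(5/2)²/(2·200000) = -1/4000 m
Load 3 — uniform load w=16 kN/m over full span:
  y_3 = -wx²(x²-4Lx+6L²)/(24EI) = -16·(5/2)²·((5/2)²-4·10·(5/2)+6·10²)/(24·200000) = -27/2560 m
Superposition: y = Σ y_i = -177/16000 m ≈ -0.011062 m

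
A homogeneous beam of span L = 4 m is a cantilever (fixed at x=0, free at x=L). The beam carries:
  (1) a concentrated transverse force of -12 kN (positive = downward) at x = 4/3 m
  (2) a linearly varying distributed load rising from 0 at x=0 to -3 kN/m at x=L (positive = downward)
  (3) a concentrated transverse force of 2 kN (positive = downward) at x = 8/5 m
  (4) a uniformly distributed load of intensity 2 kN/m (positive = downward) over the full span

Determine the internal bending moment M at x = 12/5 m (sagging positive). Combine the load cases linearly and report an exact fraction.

M(12/5) = 96/125 kN·m

Load 1 — point force P=-12 kN at a=4/3 m (b=L-a=8/3):
  M_1 = 0  [x>a] = 0 kN·m
Load 2 — triangular load w₀=-3 kN/m (0→w₀ over full span):
  M_2 = w₀Lx/2 - w₀L²/3 - w₀x³/(6L) = (-3)·4·(12/5)/2 - (-3)·4²/3 - (-3)·(12/5)³/(6·4) = 416/125 kN·m
Load 3 — point force P=2 kN at a=8/5 m (b=L-a=12/5):
  M_3 = 0  [x>a] = 0 kN·m
Load 4 — uniform load w=2 kN/m over full span:
  M_4 = -w(L-x)²/2 = -2·(4-(12/5))²/2 = -64/25 kN·m
Superposition: M = Σ M_i = 96/125 kN·m ≈ 0.768000 kN·m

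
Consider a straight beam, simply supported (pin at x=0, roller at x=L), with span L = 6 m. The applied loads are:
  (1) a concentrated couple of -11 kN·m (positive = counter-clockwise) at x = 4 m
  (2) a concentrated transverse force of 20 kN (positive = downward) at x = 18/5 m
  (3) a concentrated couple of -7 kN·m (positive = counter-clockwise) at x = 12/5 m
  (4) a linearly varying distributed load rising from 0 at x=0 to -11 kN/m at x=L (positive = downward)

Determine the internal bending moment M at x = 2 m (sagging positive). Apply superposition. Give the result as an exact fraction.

Load 1 — applied couple M₀=-11 kN·m at a=4 m (b=L-a=2):
  M_1 = M₀x/L  [x≤a] = (-11)·2/6 = -11/3 kN·m
Load 2 — point force P=20 kN at a=18/5 m (b=L-a=12/5):
  M_2 = Pbx/L  [x≤a] = 20·(12/5)·2/6 = 16 kN·m
Load 3 — applied couple M₀=-7 kN·m at a=12/5 m (b=L-a=18/5):
  M_3 = M₀x/L  [x≤a] = (-7)·2/6 = -7/3 kN·m
Load 4 — triangular load w₀=-11 kN/m (0→w₀ over full span):
  M_4 = w₀Lx/6 - w₀x³/(6L) = (-11)·6·2/6 - (-11)·2³/(6·6) = -176/9 kN·m
Superposition: M = Σ M_i = -86/9 kN·m ≈ -9.555556 kN·m

M(2) = -86/9 kN·m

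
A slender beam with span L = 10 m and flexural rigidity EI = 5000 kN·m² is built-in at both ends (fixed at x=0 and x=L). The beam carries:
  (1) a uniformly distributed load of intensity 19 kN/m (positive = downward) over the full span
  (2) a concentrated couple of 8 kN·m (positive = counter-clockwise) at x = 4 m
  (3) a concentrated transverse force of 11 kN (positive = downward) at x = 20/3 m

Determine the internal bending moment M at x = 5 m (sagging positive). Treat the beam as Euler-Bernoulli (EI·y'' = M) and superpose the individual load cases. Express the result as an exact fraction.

Load 1 — uniform load w=19 kN/m over full span:
  M_1 = wLx/2 - wL²/12 - wx²/2 = 19·10·5/2 - 19·10²/12 - 19·5²/2 = 475/6 kN·m
Load 2 — applied couple M₀=8 kN·m at a=4 m (b=L-a=6):
  M_2 = R_Ax - M_A - M₀  [x>a] with R_A=144/125, M_A=24/25 = (144/125)·5 - (24/25) - 8 = -16/5 kN·m
Load 3 — point force P=11 kN at a=20/3 m (b=L-a=10/3):
  M_3 = Pb²(3a+b)x/L³ - Pab²/L²  [x≤a] = 11·(10/3)²·(3·(20/3)+(10/3))·5/10³ - 11·(20/3)·(10/3)²/10² = 55/9 kN·m
Superposition: M = Σ M_i = 7387/90 kN·m ≈ 82.077778 kN·m

M(5) = 7387/90 kN·m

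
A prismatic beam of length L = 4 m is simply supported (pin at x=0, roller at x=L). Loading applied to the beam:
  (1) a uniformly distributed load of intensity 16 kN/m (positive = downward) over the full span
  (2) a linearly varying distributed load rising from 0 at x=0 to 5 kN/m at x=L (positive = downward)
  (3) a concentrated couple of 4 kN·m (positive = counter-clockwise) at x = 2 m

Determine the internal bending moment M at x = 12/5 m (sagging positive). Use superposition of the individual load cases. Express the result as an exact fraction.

M(12/5) = 856/25 kN·m

Load 1 — uniform load w=16 kN/m over full span:
  M_1 = wx(L-x)/2 = 16·(12/5)·(4-(12/5))/2 = 768/25 kN·m
Load 2 — triangular load w₀=5 kN/m (0→w₀ over full span):
  M_2 = w₀Lx/6 - w₀x³/(6L) = 5·4·(12/5)/6 - 5·(12/5)³/(6·4) = 128/25 kN·m
Load 3 — applied couple M₀=4 kN·m at a=2 m (b=L-a=2):
  M_3 = M₀x/L - M₀  [x>a] = 4·(12/5)/4 - 4 = -8/5 kN·m
Superposition: M = Σ M_i = 856/25 kN·m ≈ 34.240000 kN·m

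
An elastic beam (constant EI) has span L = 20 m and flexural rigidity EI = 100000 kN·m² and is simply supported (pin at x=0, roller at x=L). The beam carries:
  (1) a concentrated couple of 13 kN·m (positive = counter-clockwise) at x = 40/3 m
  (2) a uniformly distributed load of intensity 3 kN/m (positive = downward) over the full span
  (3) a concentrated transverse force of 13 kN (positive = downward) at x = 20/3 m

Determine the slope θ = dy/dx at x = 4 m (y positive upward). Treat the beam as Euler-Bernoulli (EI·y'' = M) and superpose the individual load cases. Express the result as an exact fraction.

Load 1 — applied couple M₀=13 kN·m at a=40/3 m (b=L-a=20/3):
  θ_1 = (M₀x²/(2L)+C₁)/EI  [x≤a] with C₁=M₀(3b²-L²)/(6L)=-260/9 = (13·4²/(2·20)+(-260/9))/100000 = -533/2250000 rad
Load 2 — uniform load w=3 kN/m over full span:
  θ_2 = -w(L³-6Lx²+4x³)/(24EI) = -3·(20³-6·20·4²+4·4³)/(24·100000) = -99/12500 rad
Load 3 — point force P=13 kN at a=20/3 m (b=L-a=40/3):
  θ_3 = -Pb(L²-b²-3x²)/(6LEI)  [x≤a] = -13·(40/3)·(20²-(40/3)²-3·4²)/(6·20·100000) = -637/253125 rad
Superposition: θ = Σ θ_i = -216137/20250000 rad ≈ -0.010673 rad

θ(4) = -216137/20250000 rad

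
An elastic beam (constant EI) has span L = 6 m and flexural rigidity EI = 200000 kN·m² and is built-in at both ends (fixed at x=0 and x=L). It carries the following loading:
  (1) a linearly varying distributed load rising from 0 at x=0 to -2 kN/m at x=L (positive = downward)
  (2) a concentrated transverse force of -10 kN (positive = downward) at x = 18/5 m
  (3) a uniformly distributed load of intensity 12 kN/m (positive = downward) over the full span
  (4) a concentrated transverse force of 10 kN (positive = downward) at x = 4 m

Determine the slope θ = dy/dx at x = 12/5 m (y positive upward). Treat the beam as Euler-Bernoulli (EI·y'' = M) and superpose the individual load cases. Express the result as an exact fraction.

θ(12/5) = -691/15625000 rad

Load 1 — triangular load w₀=-2 kN/m (0→w₀ over full span):
  θ_1 = -w₀(2x(L-x)(L-2x)(x+2L)+x²(L-x)²)/(120LEI) = -(-2)·(2·(12/5)·(6-(12/5))·(6-2·(12/5))·((12/5)+2·6)+(12/5)²·(6-(12/5))²)/(120·6·200000) = 81/15625000 rad
Load 2 — point force P=-10 kN at a=18/5 m (b=L-a=12/5):
  θ_2 = -Pb²x(2aL-(3a+b)x)/(2L³EI)  [x≤a] = -(-10)·(12/5)²·(12/5)·(2·(18/5)·6-(3·(18/5)+(12/5))·(12/5))/(2·6³·200000) = 36/1953125 rad
Load 3 — uniform load w=12 kN/m over full span:
  θ_3 = -wx(L-x)(L-2x)/(12EI) = -12·(12/5)·(6-(12/5))·(6-2·(12/5))/(12·200000) = -81/1562500 rad
Load 4 — point force P=10 kN at a=4 m (b=L-a=2):
  θ_4 = -Pb²x(2aL-(3a+b)x)/(2L³EI)  [x≤a] = -10·2²·(12/5)·(2·4·6-(3·4+2)·(12/5))/(2·6³·200000) = -1/62500 rad
Superposition: θ = Σ θ_i = -691/15625000 rad ≈ -0.000044 rad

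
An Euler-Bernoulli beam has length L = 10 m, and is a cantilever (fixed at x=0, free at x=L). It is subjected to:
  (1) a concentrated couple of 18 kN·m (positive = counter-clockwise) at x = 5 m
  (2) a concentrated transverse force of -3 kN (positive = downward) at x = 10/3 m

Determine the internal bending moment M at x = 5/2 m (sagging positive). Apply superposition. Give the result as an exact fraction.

Load 1 — applied couple M₀=18 kN·m at a=5 m (b=L-a=5):
  M_1 = M₀  [x≤a] = 18 = 18 kN·m
Load 2 — point force P=-3 kN at a=10/3 m (b=L-a=20/3):
  M_2 = -P(a-x)  [x≤a] = -(-3)·((10/3)-(5/2)) = 5/2 kN·m
Superposition: M = Σ M_i = 41/2 kN·m ≈ 20.500000 kN·m

M(5/2) = 41/2 kN·m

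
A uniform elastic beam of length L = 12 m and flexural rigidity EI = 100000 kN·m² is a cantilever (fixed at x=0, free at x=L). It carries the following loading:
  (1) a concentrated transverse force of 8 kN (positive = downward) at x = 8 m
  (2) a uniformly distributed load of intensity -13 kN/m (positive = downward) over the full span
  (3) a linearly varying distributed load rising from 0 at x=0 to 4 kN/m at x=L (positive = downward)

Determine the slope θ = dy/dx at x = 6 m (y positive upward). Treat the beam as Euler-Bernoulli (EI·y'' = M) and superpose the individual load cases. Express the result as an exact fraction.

Load 1 — point force P=8 kN at a=8 m (b=L-a=4):
  θ_1 = -Px(2a-x)/(2EI)  [x≤a] = -8·6·(2·8-6)/(2·100000) = -3/1250 rad
Load 2 — uniform load w=-13 kN/m over full span:
  θ_2 = -wx(x²-3Lx+3L²)/(6EI) = -(-13)·6·(6²-3·12·6+3·12²)/(6·100000) = 819/25000 rad
Load 3 — triangular load w₀=4 kN/m (0→w₀ over full span):
  θ_3 = (w₀Lx²/4-w₀L²x/3-w₀x⁴/(24L))/EI = (4·12·6²/4-4·12²·6/3-4·6⁴/(24·12))/100000 = -369/50000 rad
Superposition: θ = Σ θ_i = 1149/50000 rad ≈ 0.022980 rad

θ(6) = 1149/50000 rad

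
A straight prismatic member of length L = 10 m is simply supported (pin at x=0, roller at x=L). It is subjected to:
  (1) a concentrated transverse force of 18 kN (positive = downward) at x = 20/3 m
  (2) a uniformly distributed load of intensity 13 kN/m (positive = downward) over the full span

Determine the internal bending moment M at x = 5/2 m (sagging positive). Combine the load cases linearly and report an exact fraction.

M(5/2) = 1095/8 kN·m

Load 1 — point force P=18 kN at a=20/3 m (b=L-a=10/3):
  M_1 = Pbx/L  [x≤a] = 18·(10/3)·(5/2)/10 = 15 kN·m
Load 2 — uniform load w=13 kN/m over full span:
  M_2 = wx(L-x)/2 = 13·(5/2)·(10-(5/2))/2 = 975/8 kN·m
Superposition: M = Σ M_i = 1095/8 kN·m ≈ 136.875000 kN·m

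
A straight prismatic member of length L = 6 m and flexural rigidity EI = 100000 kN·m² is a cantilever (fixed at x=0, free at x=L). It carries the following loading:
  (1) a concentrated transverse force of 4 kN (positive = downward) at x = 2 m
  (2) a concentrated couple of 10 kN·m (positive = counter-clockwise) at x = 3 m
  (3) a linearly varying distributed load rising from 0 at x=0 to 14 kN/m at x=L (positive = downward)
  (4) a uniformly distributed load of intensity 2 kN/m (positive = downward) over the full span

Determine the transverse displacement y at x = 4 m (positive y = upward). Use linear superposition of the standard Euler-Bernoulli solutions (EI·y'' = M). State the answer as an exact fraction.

y(4) = -47201/4500000 m

Load 1 — point force P=4 kN at a=2 m (b=L-a=4):
  y_1 = -Pa²(3x-a)/(6EI)  [x>a] = -4·2²·(3·4-2)/(6·100000) = -1/3750 m
Load 2 — applied couple M₀=10 kN·m at a=3 m (b=L-a=3):
  y_2 = M₀a(2x-a)/(2EI)  [x>a] = 10·3·(2·4-3)/(2·100000) = 3/4000 m
Load 3 — triangular load w₀=14 kN/m (0→w₀ over full span):
  y_3 = (w₀Lx³/12-w₀L²x²/6-w₀x⁵/(120L))/EI = (14·6·4³/12-14·6²·4²/6-14·4⁵/(120·6))/100000 = -1288/140625 m
Load 4 — uniform load w=2 kN/m over full span:
  y_4 = -wx²(x²-4Lx+6L²)/(24EI) = -2·4²·(4²-4·6·4+6·6²)/(24·100000) = -17/9375 m
Superposition: y = Σ y_i = -47201/4500000 m ≈ -0.010489 m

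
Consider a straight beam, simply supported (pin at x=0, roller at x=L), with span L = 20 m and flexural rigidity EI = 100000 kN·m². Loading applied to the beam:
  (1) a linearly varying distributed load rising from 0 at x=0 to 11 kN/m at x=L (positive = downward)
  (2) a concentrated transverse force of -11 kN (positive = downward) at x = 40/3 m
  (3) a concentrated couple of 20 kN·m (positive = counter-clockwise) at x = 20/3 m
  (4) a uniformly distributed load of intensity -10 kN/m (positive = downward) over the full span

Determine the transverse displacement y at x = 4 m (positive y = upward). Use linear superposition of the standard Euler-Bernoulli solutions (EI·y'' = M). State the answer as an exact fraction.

Load 1 — triangular load w₀=11 kN/m (0→w₀ over full span):
  y_1 = -w₀x(7L⁴-10L²x²+3x⁴)/(360LEI) = -11·4·(7·20⁴-10·20²·4²+3·4⁴)/(360·20·100000) = -15136/234375 m
Load 2 — point force P=-11 kN at a=40/3 m (b=L-a=20/3):
  y_2 = -Pbx(L²-b²-x²)/(6LEI)  [x≤a] = -(-11)·(20/3)·4·(20²-(20/3)²-4²)/(6·20·100000) = 2101/253125 m
Load 3 — applied couple M₀=20 kN·m at a=20/3 m (b=L-a=40/3):
  y_3 = (M₀x³/(6L)+C₁x)/EI  [x≤a] with C₁=M₀(3b²-L²)/(6L)=200/9 = (20·4³/(6·20)+(200/9)·4)/100000 = 28/28125 m
Load 4 — uniform load w=-10 kN/m over full span:
  y_4 = -wx(L³-2Lx²+x³)/(24EI) = -(-10)·4·(20³-2·20·4²+4³)/(24·100000) = 232/1875 m
Superposition: y = Σ y_i = 433153/6328125 m ≈ 0.068449 m

y(4) = 433153/6328125 m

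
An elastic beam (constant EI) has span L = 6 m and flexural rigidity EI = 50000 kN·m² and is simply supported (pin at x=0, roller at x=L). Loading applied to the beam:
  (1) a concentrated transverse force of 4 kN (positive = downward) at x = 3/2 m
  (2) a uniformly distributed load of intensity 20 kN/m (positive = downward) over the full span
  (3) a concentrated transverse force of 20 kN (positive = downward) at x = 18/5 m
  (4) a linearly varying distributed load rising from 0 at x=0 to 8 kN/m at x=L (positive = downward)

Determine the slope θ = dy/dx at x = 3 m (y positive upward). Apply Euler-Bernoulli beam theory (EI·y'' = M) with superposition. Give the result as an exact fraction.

Load 1 — point force P=4 kN at a=3/2 m (b=L-a=9/2):
  θ_1 = -Pa(2L²-6Lx+3x²+a²)/(6LEI)  [x>a] = -4·(3/2)·(2·6²-6·6·3+3·3²+(3/2)²)/(6·6·50000) = 9/400000 rad
Load 2 — uniform load w=20 kN/m over full span:
  θ_2 = -w(L³-6Lx²+4x³)/(24EI) = -20·(6³-6·6·3²+4·3³)/(24·50000) = 0 rad
Load 3 — point force P=20 kN at a=18/5 m (b=L-a=12/5):
  θ_3 = -Pb(L²-b²-3x²)/(6LEI)  [x≤a] = -20·(12/5)·(6²-(12/5)²-3·3²)/(6·6·50000) = -27/312500 rad
Load 4 — triangular load w₀=8 kN/m (0→w₀ over full span):
  θ_4 = -w₀(7L⁴-30L²x²+15x⁴)/(360LEI) = -8·(7·6⁴-30·6²·3²+15·3⁴)/(360·6·50000) = -21/500000 rad
Superposition: θ = Σ θ_i = -1059/10000000 rad ≈ -0.000106 rad

θ(3) = -1059/10000000 rad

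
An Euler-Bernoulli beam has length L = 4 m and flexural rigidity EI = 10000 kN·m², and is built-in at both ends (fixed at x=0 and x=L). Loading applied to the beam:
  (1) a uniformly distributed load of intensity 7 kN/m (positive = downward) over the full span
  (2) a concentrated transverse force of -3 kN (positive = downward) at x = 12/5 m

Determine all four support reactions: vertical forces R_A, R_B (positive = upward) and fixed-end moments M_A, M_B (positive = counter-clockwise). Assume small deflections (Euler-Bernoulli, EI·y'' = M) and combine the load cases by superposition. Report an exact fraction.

Load 1 — uniform load w=7 kN/m over full span:
  R_A = wL/2 = 7·4/2 = 14 kN
  M_A = wL²/12 = 7·4²/12 = 28/3 kN·m
  R_B = wL/2 = 7·4/2 = 14 kN
  M_B = -wL²/12 = -7·4²/12 = -28/3 kN·m
Load 2 — point force P=-3 kN at a=12/5 m (b=L-a=8/5):
  R_A = Pb²(3a+b)/L³ = (-3)·(8/5)²·(3·(12/5)+(8/5))/4³ = -132/125 kN
  M_A = Pab²/L² = (-3)·(12/5)·(8/5)²/4² = -144/125 kN·m
  R_B = Pa²(a+3b)/L³ = (-3)·(12/5)²·((12/5)+3·(8/5))/4³ = -243/125 kN
  M_B = -Pa²b/L² = -(-3)·(12/5)²·(8/5)/4² = 216/125 kN·m
Superposition: R_A = 1618/125 kN, M_A = 3068/375 kN·m, R_B = 1507/125 kN, M_B = -2852/375 kN·m

R_A = 1618/125 kN, M_A = 3068/375 kN·m, R_B = 1507/125 kN, M_B = -2852/375 kN·m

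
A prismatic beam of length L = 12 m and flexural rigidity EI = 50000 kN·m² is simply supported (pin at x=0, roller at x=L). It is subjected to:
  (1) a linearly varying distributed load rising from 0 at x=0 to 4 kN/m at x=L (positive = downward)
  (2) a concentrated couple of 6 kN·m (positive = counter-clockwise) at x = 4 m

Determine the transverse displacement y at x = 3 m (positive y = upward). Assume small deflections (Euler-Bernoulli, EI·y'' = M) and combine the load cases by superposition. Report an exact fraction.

y(3) = -2829/400000 m

Load 1 — triangular load w₀=4 kN/m (0→w₀ over full span):
  y_1 = -w₀x(7L⁴-10L²x²+3x⁴)/(360LEI) = -4·3·(7·12⁴-10·12²·3²+3·3⁴)/(360·12·50000) = -2943/400000 m
Load 2 — applied couple M₀=6 kN·m at a=4 m (b=L-a=8):
  y_2 = (M₀x³/(6L)+C₁x)/EI  [x≤a] with C₁=M₀(3b²-L²)/(6L)=4 = (6·3³/(6·12)+4·3)/50000 = 57/200000 m
Superposition: y = Σ y_i = -2829/400000 m ≈ -0.007072 m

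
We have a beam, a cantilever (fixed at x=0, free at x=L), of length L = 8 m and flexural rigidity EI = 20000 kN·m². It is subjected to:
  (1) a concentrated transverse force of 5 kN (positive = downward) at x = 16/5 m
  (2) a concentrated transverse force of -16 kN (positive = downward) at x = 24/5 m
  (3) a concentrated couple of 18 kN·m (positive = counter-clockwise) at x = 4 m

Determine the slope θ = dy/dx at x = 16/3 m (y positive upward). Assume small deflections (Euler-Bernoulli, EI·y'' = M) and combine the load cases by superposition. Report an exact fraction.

Load 1 — point force P=5 kN at a=16/5 m (b=L-a=24/5):
  θ_1 = -Pa²/(2EI)  [x>a] = -5·(16/5)²/(2·20000) = -4/3125 rad
Load 2 — point force P=-16 kN at a=24/5 m (b=L-a=16/5):
  θ_2 = -Pa²/(2EI)  [x>a] = -(-16)·(24/5)²/(2·20000) = 144/15625 rad
Load 3 — applied couple M₀=18 kN·m at a=4 m (b=L-a=4):
  θ_3 = M₀a/EI  [x>a] = 18·4/20000 = 9/2500 rad
Superposition: θ = Σ θ_i = 721/62500 rad ≈ 0.011536 rad

θ(16/3) = 721/62500 rad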